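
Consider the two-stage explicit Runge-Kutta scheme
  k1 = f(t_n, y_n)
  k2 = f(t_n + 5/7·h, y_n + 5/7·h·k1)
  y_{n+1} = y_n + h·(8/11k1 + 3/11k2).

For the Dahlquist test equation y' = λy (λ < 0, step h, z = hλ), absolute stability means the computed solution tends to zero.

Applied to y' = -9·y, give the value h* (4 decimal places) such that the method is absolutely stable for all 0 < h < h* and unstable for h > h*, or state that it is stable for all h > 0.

(-5.1333,0); λ=-9 ⇒ h* = (77/15)/9 = 0.5704.

Set f=λy, z=hλ:
  k1=λy_n ⇒ h·k1=z·y_n;  k2=λ(1+5/7z)y_n ⇒ h·k2=z(1+5/7z)y_n
  y_{n+1}/y_n = 1 + 8/11z + 3/11z(1+5/7z) = 1 + z + 15/77z²
  so R(z) = 1 + z + 15/77z².

Solve |R(x)|<1 on ℝ⁻.
x=-1.12: |R|=0.1244
R=1: x+15/77x²=0 ⇒ x=−77/15=-5.1333; min R=1−1/(4·15/77)=-0.2833>−1
Confirm numerically:
  x=-5.037: |R|=0.90547 <1
  x=-4.996: |R|=0.86634 <1
  x=-4.136: |R|=0.19643 <1
  x=-3.906: |R|=0.06611 <1
  x=-5.618: |R|=1.53043 >1
  x=-5.569: |R|=1.47264 >1
So |R|<1 on (-5.1333, 0).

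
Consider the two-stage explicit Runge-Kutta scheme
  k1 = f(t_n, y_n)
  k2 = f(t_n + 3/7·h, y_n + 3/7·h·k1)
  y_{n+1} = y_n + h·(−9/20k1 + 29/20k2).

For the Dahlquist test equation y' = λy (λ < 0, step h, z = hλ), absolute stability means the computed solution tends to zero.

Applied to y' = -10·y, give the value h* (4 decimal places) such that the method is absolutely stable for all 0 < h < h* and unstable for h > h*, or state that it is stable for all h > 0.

(-1.6092,0); λ=-10 ⇒ h* = (140/87)/10 = 0.1609.

Set f=λy, z=hλ:
  k1=λy_n ⇒ h·k1=z·y_n;  k2=λ(1+3/7z)y_n ⇒ h·k2=z(1+3/7z)y_n
  y_{n+1}/y_n = 1 − 9/20z + 29/20z(1+3/7z) = 1 + z + 87/140z²
  so R(z) = 1 + z + 87/140z².

Solve |R(x)|<1 on ℝ⁻.
x=-1.59: |R|=0.9810
R=1: x+87/140x²=0 ⇒ x=−140/87=-1.6092; min R=1−1/(4·87/140)=0.5977>−1
Confirm numerically:
  x=-1.549: |R|=0.94206 <1
  x=-1.520: |R|=0.91575 <1
  x=-1.035: |R|=0.63069 <1
  x=-0.724: |R|=0.60174 <1
  x=-2.028: |R|=1.52780 >1
  x=-1.865: |R|=1.29647 >1
Stable set (-1.6092, 0).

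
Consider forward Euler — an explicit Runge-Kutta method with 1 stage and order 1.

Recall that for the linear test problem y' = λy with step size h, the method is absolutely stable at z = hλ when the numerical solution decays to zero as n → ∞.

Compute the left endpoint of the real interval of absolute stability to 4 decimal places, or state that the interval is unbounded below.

left endpoint -2.0000.

With y'=λy (z=hλ):
  order 1, 1-stage ⇒ R(z)=1+z
  (e.g. R(-1.39)=-0.39000, |R|=0.39000)

Need |R(x)|<1, x<0.
x=-1.39: |R|=0.3900
|R(-2.01)|=1.0100 |R(-0.86)|=0.1400 |R(-0.75)|=0.2500
Bisect:
  x_lo=-2.8009 |R|=1.8009  x_hi=-0.1322 |R|=0.8678
  mid=-1.46659 |R|=0.46659 →hi
  mid=-2.13376 |R|=1.13376 →lo
  mid=-1.80017 |R|=0.80017 →hi
  mid=-1.96697 |R|=0.96697 →hi
  mid=-2.05037 |R|=1.05037 →lo
  mid=-2.00867 |R|=1.00867 →lo
  mid=-1.98782 |R|=0.98782 →hi
  ...
  [-2.00003,-1.99987] ⇒ x*=-2.0000
So |R|<1 on (-2.0000, 0).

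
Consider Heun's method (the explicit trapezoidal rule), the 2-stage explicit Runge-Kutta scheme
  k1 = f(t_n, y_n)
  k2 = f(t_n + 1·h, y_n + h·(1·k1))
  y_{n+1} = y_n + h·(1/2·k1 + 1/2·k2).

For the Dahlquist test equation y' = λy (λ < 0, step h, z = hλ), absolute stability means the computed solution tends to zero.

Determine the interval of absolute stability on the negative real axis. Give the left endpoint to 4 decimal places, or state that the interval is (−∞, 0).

z∈(-2.0000,0).

On y'=λy, z=hλ:
  order 2, 2-stage ⇒ R(z)=1+z+z^2/2
  (e.g. R(-0.59)=0.58405, |R|=0.58405)

Find x<0 with |R(x)|<1.
x=-0.59: |R|=0.5840
|R(-2.25)|=1.2812 |R(-2.13)|=1.1384 |R(-2.01)|=1.0100
Bisect:
  x_lo=-2.6100 |R|=1.7960  x_hi=-0.2536 |R|=0.7786
  mid=-1.43178 |R|=0.59322 →hi
  mid=-2.02087 |R|=1.02108 →lo
  mid=-1.72632 |R|=0.76377 →hi
  mid=-1.87359 |R|=0.88158 →hi
  mid=-1.94723 |R|=0.94862 →hi
  mid=-1.98405 |R|=0.98417 →hi
  mid=-2.00246 |R|=1.00246 →lo
  ...
  [-2.00001,-1.99987] ⇒ x*=-2.0000
Interval (-2.0000, 0).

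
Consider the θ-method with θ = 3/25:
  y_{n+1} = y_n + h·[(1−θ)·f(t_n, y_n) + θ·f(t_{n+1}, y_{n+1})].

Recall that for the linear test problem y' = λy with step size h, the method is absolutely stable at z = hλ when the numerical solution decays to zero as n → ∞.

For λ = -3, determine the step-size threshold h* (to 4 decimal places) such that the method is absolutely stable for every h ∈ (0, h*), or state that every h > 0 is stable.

(-2.6316,0); λ=-3 ⇒ h* = (50/19)/3 = 0.8772.

On y'=λy, z=hλ:
  y_{n+1} = y_n + z·[22/25·y_n + 3/25·y_{n+1}] ⇒ (1 − 3/25z)y_{n+1} = (1 + 22/25z)y_n
  R(z) = (1 + 22/25z)/(1 − 3/25z).

Boundary: |R(x)|=1, x<0.
x=-1.45: |R|=0.2351
R=−1: 1+22/25x = −1+3/25x ⇒ -19/25x=2 ⇒ x=2/(-19/25)=-2.6316
Confirm numerically:
  x=-2.550: |R|=0.95253 <1
  x=-1.947: |R|=0.57826 <1
  x=-1.426: |R|=0.21764 <1
  x=-1.385: |R|=0.18762 <1
  x=-3.199: |R|=1.31162 >1
  x=-2.910: |R|=1.15683 >1
Stable set (-2.6316, 0).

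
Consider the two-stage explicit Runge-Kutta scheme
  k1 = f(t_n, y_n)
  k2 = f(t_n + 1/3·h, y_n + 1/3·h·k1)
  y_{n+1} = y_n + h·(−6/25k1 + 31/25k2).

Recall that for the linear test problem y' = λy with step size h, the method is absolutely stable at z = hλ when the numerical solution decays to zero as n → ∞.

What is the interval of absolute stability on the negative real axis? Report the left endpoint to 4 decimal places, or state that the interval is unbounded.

z∈(-2.4194,0).

Test eqn y'=λy, z=hλ:
  k1=λy_n ⇒ h·k1=z·y_n;  k2=λ(1+1/3z)y_n ⇒ h·k2=z(1+1/3z)y_n
  y_{n+1}/y_n = 1 − 6/25z + 31/25z(1+1/3z) = 1 + z + 31/75z²
  so R(z) = 1 + z + 31/75z².

Boundary: |R(x)|=1, x<0.
x=-1.57: |R|=0.4488
R=1: x+31/75x²=0 ⇒ x=−75/31=-2.4194; min R=1−1/(4·31/75)=0.3952>−1
Confirm numerically:
  x=-1.330: |R|=0.40115 <1
  x=-1.117: |R|=0.39871 <1
  x=-0.987: |R|=0.41566 <1
  x=-3.006: |R|=1.72889 >1
  x=-2.932: |R|=1.62127 >1
Interval (-2.4194, 0).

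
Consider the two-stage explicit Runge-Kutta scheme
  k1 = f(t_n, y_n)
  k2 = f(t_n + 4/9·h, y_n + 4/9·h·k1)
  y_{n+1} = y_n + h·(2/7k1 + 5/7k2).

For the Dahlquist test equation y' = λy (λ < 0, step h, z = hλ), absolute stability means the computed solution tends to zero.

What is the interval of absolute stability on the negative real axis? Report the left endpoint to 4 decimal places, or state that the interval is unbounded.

Test eqn y'=λy, z=hλ:
  k1=λy_n ⇒ h·k1=z·y_n;  k2=λ(1+4/9z)y_n ⇒ h·k2=z(1+4/9z)y_n
  y_{n+1}/y_n = 1 + 2/7z + 5/7z(1+4/9z) = 1 + z + 20/63z²
  Hence R(z) = 1 + z + 20/63z².

Find x<0 with |R(x)|<1.
x=-0.86: |R|=0.3748
R=1: x+20/63x²=0 ⇒ x=−63/20=-3.1500; min R=1−1/(4·20/63)=0.2125>−1
Confirm numerically:
  x=-3.072: |R|=0.92393 <1
  x=-2.749: |R|=0.65005 <1
  x=-1.950: |R|=0.25714 <1
  x=-3.666: |R|=1.60053 >1
  x=-3.625: |R|=1.54663 >1
  x=-3.185: |R|=1.03539 >1
Interval (-3.1500, 0).

(-3.1500, 0).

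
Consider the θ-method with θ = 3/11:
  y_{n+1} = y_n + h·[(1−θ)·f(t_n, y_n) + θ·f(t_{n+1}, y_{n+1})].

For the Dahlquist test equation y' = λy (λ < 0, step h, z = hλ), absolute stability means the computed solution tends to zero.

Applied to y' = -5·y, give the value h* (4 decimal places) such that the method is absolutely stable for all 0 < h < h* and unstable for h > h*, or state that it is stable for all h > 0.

Test eqn y'=λy, z=hλ:
  y_{n+1} = y_n + z·[8/11·y_n + 3/11·y_{n+1}] ⇒ (1 − 3/11z)y_{n+1} = (1 + 8/11z)y_n
  Hence R(z) = (1 + 8/11z)/(1 − 3/11z).

Find x<0 with |R(x)|<1.
x=-1.16: |R|=0.1188
R=−1: 1+8/11x = −1+3/11x ⇒ -5/11x=2 ⇒ x=2/(-5/11)=-4.4000
Confirm numerically:
  x=-2.887: |R|=0.61523 <1
  x=-2.722: |R|=0.56225 <1
  x=-1.899: |R|=0.25106 <1
  x=-4.937: |R|=1.10403 >1
  x=-4.928: |R|=1.10239 >1
  x=-4.621: |R|=1.04444 >1
Stable set (-4.4000, 0).

(-4.4000,0); λ=-5 ⇒ h* = (22/5)/5 = 0.8800.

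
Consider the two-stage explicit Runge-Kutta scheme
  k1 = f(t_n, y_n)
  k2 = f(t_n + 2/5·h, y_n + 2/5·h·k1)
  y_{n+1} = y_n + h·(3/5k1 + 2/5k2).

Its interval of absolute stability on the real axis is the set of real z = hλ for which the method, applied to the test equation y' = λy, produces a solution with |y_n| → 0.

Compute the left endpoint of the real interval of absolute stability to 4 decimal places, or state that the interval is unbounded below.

Test eqn y'=λy, z=hλ:
  k1=λy_n ⇒ h·k1=z·y_n;  k2=λ(1+2/5z)y_n ⇒ h·k2=z(1+2/5z)y_n
  y_{n+1}/y_n = 1 + 3/5z + 2/5z(1+2/5z) = 1 + z + 4/25z²
  Hence R(z) = 1 + z + 4/25z².

Boundary: |R(x)|=1, x<0.
x=-1.11: |R|=0.0871
R=1: x+4/25x²=0 ⇒ x=−25/4=-6.2500; min R=1−1/(4·4/25)=-0.5625>−1
Confirm numerically:
  x=-5.243: |R|=0.15525 <1
  x=-3.861: |R|=0.47583 <1
  x=-3.510: |R|=0.53878 <1
  x=-6.790: |R|=1.58666 >1
  x=-6.518: |R|=1.27949 >1
Interval (-6.2500, 0).

left endpoint -6.2500.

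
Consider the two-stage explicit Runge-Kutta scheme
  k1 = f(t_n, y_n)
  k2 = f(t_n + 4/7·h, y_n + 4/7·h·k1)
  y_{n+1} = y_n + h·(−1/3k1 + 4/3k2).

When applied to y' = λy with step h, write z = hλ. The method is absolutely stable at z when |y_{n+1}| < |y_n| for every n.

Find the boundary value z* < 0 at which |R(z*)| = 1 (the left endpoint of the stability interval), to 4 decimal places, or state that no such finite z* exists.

left endpoint -1.3125.

Set f=λy, z=hλ:
  k1=λy_n ⇒ h·k1=z·y_n;  k2=λ(1+4/7z)y_n ⇒ h·k2=z(1+4/7z)y_n
  y_{n+1}/y_n = 1 − 1/3z + 4/3z(1+4/7z) = 1 + z + 16/21z²
  Hence R(z) = 1 + z + 16/21z².

Need |R(x)|<1, x<0.
x=-0.82: |R|=0.6923
R=1: x+16/21x²=0 ⇒ x=−21/16=-1.3125; min R=1−1/(4·16/21)=0.6719>−1
Confirm numerically:
  x=-1.224: |R|=0.91747 <1
  x=-1.204: |R|=0.90047 <1
  x=-0.655: |R|=0.67188 <1
  x=-0.568: |R|=0.67781 <1
  x=-1.894: |R|=1.83913 >1
  x=-1.410: |R|=1.10474 >1
So |R|<1 on (-1.3125, 0).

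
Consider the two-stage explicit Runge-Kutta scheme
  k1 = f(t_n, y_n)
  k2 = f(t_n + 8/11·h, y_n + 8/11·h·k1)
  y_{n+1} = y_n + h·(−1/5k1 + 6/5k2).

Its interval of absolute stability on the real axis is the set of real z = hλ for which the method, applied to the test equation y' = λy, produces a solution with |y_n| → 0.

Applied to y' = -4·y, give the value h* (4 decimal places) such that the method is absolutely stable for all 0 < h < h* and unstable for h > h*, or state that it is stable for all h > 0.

On y'=λy, z=hλ:
  k1=λy_n ⇒ h·k1=z·y_n;  k2=λ(1+8/11z)y_n ⇒ h·k2=z(1+8/11z)y_n
  y_{n+1}/y_n = 1 − 1/5z + 6/5z(1+8/11z) = 1 + z + 48/55z²
  ⇒ R(z) = 1 + z + 48/55z².

Boundary: |R(x)|=1, x<0.
x=-0.72: |R|=0.7324
R=1: x+48/55x²=0 ⇒ x=−55/48=-1.1458; min R=1−1/(4·48/55)=0.7135>−1
Confirm numerically:
  x=-0.900: |R|=0.80691 <1
  x=-0.728: |R|=0.73453 <1
  x=-0.577: |R|=0.71356 <1
  x=-1.414: |R|=1.33093 >1
  x=-1.355: |R|=1.24735 >1
So |R|<1 on (-1.1458, 0).

(-1.1458,0); λ=-4 ⇒ h* = (55/48)/4 = 0.2865.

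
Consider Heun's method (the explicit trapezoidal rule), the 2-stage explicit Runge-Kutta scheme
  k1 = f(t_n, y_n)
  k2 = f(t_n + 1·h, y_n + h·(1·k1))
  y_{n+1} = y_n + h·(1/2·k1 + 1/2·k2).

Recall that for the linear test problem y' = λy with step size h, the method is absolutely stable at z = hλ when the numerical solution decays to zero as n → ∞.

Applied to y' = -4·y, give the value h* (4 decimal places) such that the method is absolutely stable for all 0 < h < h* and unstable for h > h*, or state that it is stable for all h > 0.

(-2.0000,0); λ=-4 ⇒ h* = 0.5000.

On y'=λy, z=hλ:
  order 2, 2-stage ⇒ R(z)=1+z+z^2/2
  (e.g. R(-0.57)=0.59245, |R|=0.59245)

Find x<0 with |R(x)|<1.
x=-0.57: |R|=0.5924
|R(-2.24)|=1.2688 |R(-1.03)|=0.5005 |R(-0.93)|=0.5025
Bisect:
  x_lo=-2.3353 |R|=1.3915  x_hi=-0.2988 |R|=0.7459
  mid=-1.31704 |R|=0.55026 →hi
  mid=-1.82617 |R|=0.84128 →hi
  mid=-2.08074 |R|=1.08400 →lo
  mid=-1.95346 |R|=0.95454 →hi
  mid=-2.01710 |R|=1.01724 →lo
  mid=-1.98528 |R|=0.98538 →hi
  mid=-2.00119 |R|=1.00119 →lo
  mid=-1.99323 |R|=0.99325 →hi
  mid=-1.99721 |R|=0.99721 →hi
  ...
  [-2.00007,-1.99994] ⇒ x*=-2.0000
Interval (-2.0000, 0).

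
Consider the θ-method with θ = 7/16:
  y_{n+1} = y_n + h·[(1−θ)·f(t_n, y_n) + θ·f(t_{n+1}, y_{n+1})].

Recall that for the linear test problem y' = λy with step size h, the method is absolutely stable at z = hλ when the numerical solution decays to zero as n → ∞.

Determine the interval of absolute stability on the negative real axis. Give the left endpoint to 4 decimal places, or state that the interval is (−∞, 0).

z∈(-16.0000,0).

On y'=λy, z=hλ:
  y_{n+1} = y_n + z·[9/16·y_n + 7/16·y_{n+1}] ⇒ (1 − 7/16z)y_{n+1} = (1 + 9/16z)y_n
  R(z) = (1 + 9/16z)/(1 − 7/16z).

Boundary: |R(x)|=1, x<0.
x=-0.99: |R|=0.3092
R=−1: 1+9/16x = −1+7/16x ⇒ -1/8x=2 ⇒ x=2/(-1/8)=-16.0000
Confirm numerically:
  x=-15.371: |R|=0.98982 <1
  x=-13.813: |R|=0.96119 <1
  x=-8.523: |R|=0.80236 <1
  x=-7.386: |R|=0.74553 <1
  x=-16.294: |R|=1.00452 >1
  x=-16.142: |R|=1.00220 >1
  x=-16.053: |R|=1.00083 >1
Interval (-16.0000, 0).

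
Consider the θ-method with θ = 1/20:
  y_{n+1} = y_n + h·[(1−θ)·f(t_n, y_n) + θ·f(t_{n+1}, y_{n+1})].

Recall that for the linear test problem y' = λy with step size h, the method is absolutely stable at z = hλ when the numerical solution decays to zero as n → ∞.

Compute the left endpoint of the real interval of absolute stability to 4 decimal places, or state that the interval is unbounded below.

left endpoint -2.2222.

With y'=λy (z=hλ):
  y_{n+1} = y_n + z·[19/20·y_n + 1/20·y_{n+1}] ⇒ (1 − 1/20z)y_{n+1} = (1 + 19/20z)y_n
  R(z) = (1 + 19/20z)/(1 − 1/20z).

Find x<0 with |R(x)|<1.
x=-1.24: |R|=0.1676
R=−1: 1+19/20x = −1+1/20x ⇒ -9/10x=2 ⇒ x=2/(-9/10)=-2.2222
Confirm numerically:
  x=-1.908: |R|=0.74183 <1
  x=-1.728: |R|=0.59057 <1
  x=-1.528: |R|=0.41955 <1
  x=-2.632: |R|=1.32591 >1
  x=-2.567: |R|=1.27500 >1
  x=-2.468: |R|=1.19690 >1
Stable set (-2.2222, 0).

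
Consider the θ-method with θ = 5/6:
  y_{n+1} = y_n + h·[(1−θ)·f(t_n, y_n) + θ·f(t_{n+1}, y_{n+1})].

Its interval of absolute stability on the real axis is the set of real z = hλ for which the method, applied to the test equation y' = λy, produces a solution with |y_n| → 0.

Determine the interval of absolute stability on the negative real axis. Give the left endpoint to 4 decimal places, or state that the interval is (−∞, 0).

unbounded; (−∞, 0).

With y'=λy (z=hλ):
  y_{n+1} = y_n + z·[1/6·y_n + 5/6·y_{n+1}] ⇒ (1 − 5/6z)y_{n+1} = (1 + 1/6z)y_n
  ⇒ R(z) = (1 + 1/6z)/(1 − 5/6z).

Need |R(x)|<1, x<0.
x=-1.24: |R|=0.3902
x=-2: |R|=0.2500
x=-10: |R|=0.0714
x=-100: |R|=0.1858
θ=5/6≥1/2 ⇒ |1+1/6x|<|1−5/6x| ∀x<0 ⇒ interval (−∞,0).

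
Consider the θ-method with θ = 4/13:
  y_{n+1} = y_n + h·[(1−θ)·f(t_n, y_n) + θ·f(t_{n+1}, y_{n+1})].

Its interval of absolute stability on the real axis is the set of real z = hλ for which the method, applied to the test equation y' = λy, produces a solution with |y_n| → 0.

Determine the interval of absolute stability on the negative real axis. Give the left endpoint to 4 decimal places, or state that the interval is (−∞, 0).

(-5.2000, 0).

Test eqn y'=λy, z=hλ:
  y_{n+1} = y_n + z·[9/13·y_n + 4/13·y_{n+1}] ⇒ (1 − 4/13z)y_{n+1} = (1 + 9/13z)y_n
  ⇒ R(z) = (1 + 9/13z)/(1 − 4/13z).

Boundary: |R(x)|=1, x<0.
x=-0.33: |R|=0.7004
R=−1: 1+9/13x = −1+4/13x ⇒ -5/13x=2 ⇒ x=2/(-5/13)=-5.2000
Confirm numerically:
  x=-2.902: |R|=0.53308 <1
  x=-2.474: |R|=0.40470 <1
  x=-2.281: |R|=0.34031 <1
  x=-5.329: |R|=1.01880 >1
  x=-5.294: |R|=1.01375 >1
Stable set (-5.2000, 0).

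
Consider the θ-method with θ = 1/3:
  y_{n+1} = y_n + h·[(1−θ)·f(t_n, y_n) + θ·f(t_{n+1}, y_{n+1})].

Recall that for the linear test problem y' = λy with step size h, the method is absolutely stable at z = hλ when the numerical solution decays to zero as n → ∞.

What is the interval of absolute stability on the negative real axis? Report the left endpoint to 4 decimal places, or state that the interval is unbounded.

With y'=λy (z=hλ):
  y_{n+1} = y_n + z·[2/3·y_n + 1/3·y_{n+1}] ⇒ (1 − 1/3z)y_{n+1} = (1 + 2/3z)y_n
  R(z) = (1 + 2/3z)/(1 − 1/3z).

Solve |R(x)|<1 on ℝ⁻.
x=-1.44: |R|=0.0270
R=−1: 1+2/3x = −1+1/3x ⇒ -1/3x=2 ⇒ x=2/(-1/3)=-6.0000
Confirm numerically:
  x=-4.150: |R|=0.74126 <1
  x=-3.909: |R|=0.69735 <1
  x=-3.401: |R|=0.59397 <1
  x=-6.572: |R|=1.05976 >1
  x=-6.490: |R|=1.05163 >1
  x=-6.415: |R|=1.04408 >1
Stable set (-6.0000, 0).

(-6.0000, 0).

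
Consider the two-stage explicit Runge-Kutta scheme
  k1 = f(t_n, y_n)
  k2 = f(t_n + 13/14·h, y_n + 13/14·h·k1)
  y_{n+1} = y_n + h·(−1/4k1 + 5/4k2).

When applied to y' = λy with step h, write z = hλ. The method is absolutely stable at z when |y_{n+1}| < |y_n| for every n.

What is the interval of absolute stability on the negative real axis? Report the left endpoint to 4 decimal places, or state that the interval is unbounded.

Set f=λy, z=hλ:
  k1=λy_n ⇒ h·k1=z·y_n;  k2=λ(1+13/14z)y_n ⇒ h·k2=z(1+13/14z)y_n
  y_{n+1}/y_n = 1 − 1/4z + 5/4z(1+13/14z) = 1 + z + 65/56z²
  ⇒ R(z) = 1 + z + 65/56z².

Need |R(x)|<1, x<0.
x=-1.58: |R|=2.3176
R=1: x+65/56x²=0 ⇒ x=−56/65=-0.8615; min R=1−1/(4·65/56)=0.7846>−1
Confirm numerically:
  x=-0.799: |R|=0.94200 <1
  x=-0.731: |R|=0.88924 <1
  x=-0.364: |R|=0.78979 <1
  x=-1.199: |R|=1.46964 >1
  x=-0.987: |R|=1.14373 >1
So |R|<1 on (-0.8615, 0).

z∈(-0.8615,0).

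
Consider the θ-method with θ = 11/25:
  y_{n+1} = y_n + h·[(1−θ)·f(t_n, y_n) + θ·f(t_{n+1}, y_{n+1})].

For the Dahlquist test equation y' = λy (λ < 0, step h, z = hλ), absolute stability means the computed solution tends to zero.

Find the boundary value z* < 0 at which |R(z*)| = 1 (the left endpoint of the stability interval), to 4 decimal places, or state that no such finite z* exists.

Set f=λy, z=hλ:
  y_{n+1} = y_n + z·[14/25·y_n + 11/25·y_{n+1}] ⇒ (1 − 11/25z)y_{n+1} = (1 + 14/25z)y_n
  ⇒ R(z) = (1 + 14/25z)/(1 − 11/25z).

Find x<0 with |R(x)|<1.
x=-0.54: |R|=0.5637
R=−1: 1+14/25x = −1+11/25x ⇒ -3/25x=2 ⇒ x=2/(-3/25)=-16.6667
Confirm numerically:
  x=-16.644: |R|=0.99967 <1
  x=-15.458: |R|=0.98141 <1
  x=-12.428: |R|=0.92136 <1
  x=-17.086: |R|=1.00591 >1
  x=-17.052: |R|=1.00544 >1
  x=-16.963: |R|=1.00420 >1
Stable set (-16.6667, 0).

left endpoint -16.6667.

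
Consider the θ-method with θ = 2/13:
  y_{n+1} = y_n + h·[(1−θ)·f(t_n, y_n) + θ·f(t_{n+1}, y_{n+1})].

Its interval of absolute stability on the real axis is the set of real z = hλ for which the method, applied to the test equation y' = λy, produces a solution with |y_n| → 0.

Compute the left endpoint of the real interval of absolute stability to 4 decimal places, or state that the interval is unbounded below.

On y'=λy, z=hλ:
  y_{n+1} = y_n + z·[11/13·y_n + 2/13·y_{n+1}] ⇒ (1 − 2/13z)y_{n+1} = (1 + 11/13z)y_n
  R(z) = (1 + 11/13z)/(1 − 2/13z).

Need |R(x)|<1, x<0.
x=-1.21: |R|=0.0201
R=−1: 1+11/13x = −1+2/13x ⇒ -9/13x=2 ⇒ x=2/(-9/13)=-2.8889
Confirm numerically:
  x=-2.515: |R|=0.81337 <1
  x=-1.992: |R|=0.52473 <1
  x=-1.343: |R|=0.11303 <1
  x=-3.386: |R|=1.22628 >1
  x=-3.123: |R|=1.10948 >1
  x=-3.118: |R|=1.10719 >1
Interval (-2.8889, 0).

left endpoint -2.8889.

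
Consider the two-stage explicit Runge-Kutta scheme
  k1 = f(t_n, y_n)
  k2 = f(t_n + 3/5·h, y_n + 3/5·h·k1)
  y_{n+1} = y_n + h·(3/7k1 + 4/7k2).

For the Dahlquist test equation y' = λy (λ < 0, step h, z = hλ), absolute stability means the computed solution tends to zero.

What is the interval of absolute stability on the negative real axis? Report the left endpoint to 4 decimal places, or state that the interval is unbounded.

Test eqn y'=λy, z=hλ:
  k1=λy_n ⇒ h·k1=z·y_n;  k2=λ(1+3/5z)y_n ⇒ h·k2=z(1+3/5z)y_n
  y_{n+1}/y_n = 1 + 3/7z + 4/7z(1+3/5z) = 1 + z + 12/35z²
  ⇒ R(z) = 1 + z + 12/35z².

Solve |R(x)|<1 on ℝ⁻.
x=-0.33: |R|=0.7073
R=1: x+12/35x²=0 ⇒ x=−35/12=-2.9167; min R=1−1/(4·12/35)=0.2708>−1
Confirm numerically:
  x=-2.114: |R|=0.41823 <1
  x=-1.887: |R|=0.33384 <1
  x=-1.309: |R|=0.27848 <1
  x=-1.274: |R|=0.28248 <1
  x=-3.481: |R|=1.67352 >1
  x=-3.430: |R|=1.60368 >1
  x=-3.370: |R|=1.52379 >1
Stable set (-2.9167, 0).

z∈(-2.9167,0).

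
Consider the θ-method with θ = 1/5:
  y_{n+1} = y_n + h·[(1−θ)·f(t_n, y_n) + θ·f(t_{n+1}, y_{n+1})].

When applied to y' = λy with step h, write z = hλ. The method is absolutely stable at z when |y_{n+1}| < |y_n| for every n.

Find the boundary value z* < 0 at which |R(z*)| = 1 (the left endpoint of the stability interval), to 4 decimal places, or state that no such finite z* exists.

z* = -3.3333.

Test eqn y'=λy, z=hλ:
  y_{n+1} = y_n + z·[4/5·y_n + 1/5·y_{n+1}] ⇒ (1 − 1/5z)y_{n+1} = (1 + 4/5z)y_n
  R(z) = (1 + 4/5z)/(1 − 1/5z).

Solve |R(x)|<1 on ℝ⁻.
x=-1.47: |R|=0.1360
R=−1: 1+4/5x = −1+1/5x ⇒ -3/5x=2 ⇒ x=2/(-3/5)=-3.3333
Confirm numerically:
  x=-2.904: |R|=0.83704 <1
  x=-2.680: |R|=0.74479 <1
  x=-1.819: |R|=0.33377 <1
  x=-3.786: |R|=1.15456 >1
  x=-3.687: |R|=1.12214 >1
  x=-3.494: |R|=1.05675 >1
So |R|<1 on (-3.3333, 0).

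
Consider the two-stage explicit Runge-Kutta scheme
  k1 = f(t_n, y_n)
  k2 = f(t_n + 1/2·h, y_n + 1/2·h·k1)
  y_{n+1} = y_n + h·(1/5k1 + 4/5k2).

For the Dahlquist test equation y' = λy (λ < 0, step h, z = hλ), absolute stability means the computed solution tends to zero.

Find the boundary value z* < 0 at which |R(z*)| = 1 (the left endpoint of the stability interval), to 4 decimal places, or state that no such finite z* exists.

Test eqn y'=λy, z=hλ:
  k1=λy_n ⇒ h·k1=z·y_n;  k2=λ(1+1/2z)y_n ⇒ h·k2=z(1+1/2z)y_n
  y_{n+1}/y_n = 1 + 1/5z + 4/5z(1+1/2z) = 1 + z + 2/5z²
  so R(z) = 1 + z + 2/5z².

Boundary: |R(x)|=1, x<0.
x=-1.69: |R|=0.4524
R=1: x+2/5x²=0 ⇒ x=−5/2=-2.5000; min R=1−1/(4·2/5)=0.3750>−1
Confirm numerically:
  x=-2.038: |R|=0.62338 <1
  x=-1.987: |R|=0.59227 <1
  x=-1.900: |R|=0.54400 <1
  x=-3.071: |R|=1.70142 >1
  x=-2.869: |R|=1.42346 >1
  x=-2.764: |R|=1.29188 >1
Interval (-2.5000, 0).

z* = -2.5000.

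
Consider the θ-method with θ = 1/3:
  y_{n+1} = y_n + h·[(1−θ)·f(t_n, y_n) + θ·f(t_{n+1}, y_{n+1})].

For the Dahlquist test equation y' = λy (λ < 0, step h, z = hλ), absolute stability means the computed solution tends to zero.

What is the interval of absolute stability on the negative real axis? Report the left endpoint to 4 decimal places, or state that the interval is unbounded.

Set f=λy, z=hλ:
  y_{n+1} = y_n + z·[2/3·y_n + 1/3·y_{n+1}] ⇒ (1 − 1/3z)y_{n+1} = (1 + 2/3z)y_n
  so R(z) = (1 + 2/3z)/(1 − 1/3z).

Boundary: |R(x)|=1, x<0.
x=-1.3: |R|=0.0930
R=−1: 1+2/3x = −1+1/3x ⇒ -1/3x=2 ⇒ x=2/(-1/3)=-6.0000
Confirm numerically:
  x=-5.511: |R|=0.94254 <1
  x=-4.866: |R|=0.85584 <1
  x=-3.466: |R|=0.60810 <1
  x=-3.070: |R|=0.51730 <1
  x=-6.560: |R|=1.05858 >1
  x=-6.208: |R|=1.02259 >1
So |R|<1 on (-6.0000, 0).

z∈(-6.0000,0).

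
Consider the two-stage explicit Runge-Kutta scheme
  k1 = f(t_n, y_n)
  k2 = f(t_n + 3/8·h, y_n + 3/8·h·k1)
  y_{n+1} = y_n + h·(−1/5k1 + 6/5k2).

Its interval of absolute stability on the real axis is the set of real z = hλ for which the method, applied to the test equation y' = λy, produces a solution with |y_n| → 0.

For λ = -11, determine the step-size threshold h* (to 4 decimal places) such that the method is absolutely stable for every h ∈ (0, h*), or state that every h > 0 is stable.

On y'=λy, z=hλ:
  k1=λy_n ⇒ h·k1=z·y_n;  k2=λ(1+3/8z)y_n ⇒ h·k2=z(1+3/8z)y_n
  y_{n+1}/y_n = 1 − 1/5z + 6/5z(1+3/8z) = 1 + z + 9/20z²
  ⇒ R(z) = 1 + z + 9/20z².

Solve |R(x)|<1 on ℝ⁻.
x=-1.55: |R|=0.5311
R=1: x+9/20x²=0 ⇒ x=−20/9=-2.2222; min R=1−1/(4·9/20)=0.4444>−1
Confirm numerically:
  x=-2.195: |R|=0.97311 <1
  x=-2.157: |R|=0.93669 <1
  x=-1.669: |R|=0.58450 <1
  x=-2.663: |R|=1.52821 >1
  x=-2.409: |R|=1.20248 >1
  x=-2.310: |R|=1.09125 >1
So |R|<1 on (-2.2222, 0).

(-2.2222,0); λ=-11 ⇒ h* = (20/9)/11 = 0.2020.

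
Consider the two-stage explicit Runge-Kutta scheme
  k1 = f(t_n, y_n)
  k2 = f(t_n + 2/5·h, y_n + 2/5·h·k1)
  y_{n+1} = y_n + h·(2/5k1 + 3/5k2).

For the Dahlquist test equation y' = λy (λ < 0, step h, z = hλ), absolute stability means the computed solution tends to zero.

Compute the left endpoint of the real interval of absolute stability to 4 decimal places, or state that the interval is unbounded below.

left endpoint -4.1667.

On y'=λy, z=hλ:
  k1=λy_n ⇒ h·k1=z·y_n;  k2=λ(1+2/5z)y_n ⇒ h·k2=z(1+2/5z)y_n
  y_{n+1}/y_n = 1 + 2/5z + 3/5z(1+2/5z) = 1 + z + 6/25z²
  ⇒ R(z) = 1 + z + 6/25z².

Boundary: |R(x)|=1, x<0.
x=-1.5: |R|=0.0400
R=1: x+6/25x²=0 ⇒ x=−25/6=-4.1667; min R=1−1/(4·6/25)=-0.0417>−1
Confirm numerically:
  x=-3.333: |R|=0.33313 <1
  x=-2.858: |R|=0.10236 <1
  x=-2.152: |R|=0.04054 <1
  x=-2.119: |R|=0.04136 <1
  x=-4.727: |R|=1.63569 >1
  x=-4.636: |R|=1.52220 >1
So |R|<1 on (-4.1667, 0).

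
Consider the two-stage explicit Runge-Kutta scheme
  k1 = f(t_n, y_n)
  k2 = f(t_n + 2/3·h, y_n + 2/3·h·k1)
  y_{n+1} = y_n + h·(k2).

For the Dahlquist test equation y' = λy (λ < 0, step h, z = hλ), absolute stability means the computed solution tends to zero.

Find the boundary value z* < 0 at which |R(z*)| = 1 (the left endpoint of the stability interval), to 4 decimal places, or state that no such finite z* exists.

With y'=λy (z=hλ):
  k1=λy_n ⇒ h·k1=z·y_n;  k2=λ(1+2/3z)y_n ⇒ h·k2=z(1+2/3z)y_n
  y_{n+1}/y_n = 1 + z(1+2/3z) = 1 + z + 2/3z²
  Hence R(z) = 1 + z + 2/3z².

Boundary: |R(x)|=1, x<0.
x=-0.51: |R|=0.6634
R=1: x+2/3x²=0 ⇒ x=−3/2=-1.5000; min R=1−1/(4·2/3)=0.6250>−1
Confirm numerically:
  x=-1.290: |R|=0.81940 <1
  x=-0.991: |R|=0.66372 <1
  x=-0.702: |R|=0.62654 <1
  x=-1.866: |R|=1.45530 >1
  x=-1.573: |R|=1.07655 >1
  x=-1.531: |R|=1.03164 >1
Interval (-1.5000, 0).

left endpoint -1.5000.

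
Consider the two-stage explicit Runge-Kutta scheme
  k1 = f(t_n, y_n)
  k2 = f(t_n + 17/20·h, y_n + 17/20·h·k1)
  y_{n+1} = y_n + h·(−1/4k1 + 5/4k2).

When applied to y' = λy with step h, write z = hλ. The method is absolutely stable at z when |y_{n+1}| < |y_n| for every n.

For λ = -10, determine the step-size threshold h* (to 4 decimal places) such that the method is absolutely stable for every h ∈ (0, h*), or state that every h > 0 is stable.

Set f=λy, z=hλ:
  k1=λy_n ⇒ h·k1=z·y_n;  k2=λ(1+17/20z)y_n ⇒ h·k2=z(1+17/20z)y_n
  y_{n+1}/y_n = 1 − 1/4z + 5/4z(1+17/20z) = 1 + z + 17/16z²
  ⇒ R(z) = 1 + z + 17/16z².

Boundary: |R(x)|=1, x<0.
x=-1.33: |R|=1.5495
R=1: x+17/16x²=0 ⇒ x=−16/17=-0.9412; min R=1−1/(4·17/16)=0.7647>−1
Confirm numerically:
  x=-0.650: |R|=0.79891 <1
  x=-0.521: |R|=0.76741 <1
  x=-0.487: |R|=0.76499 <1
  x=-1.413: |R|=1.70835 >1
  x=-1.347: |R|=1.58081 >1
Stable set (-0.9412, 0).

(-0.9412,0); λ=-10 ⇒ h* = (16/17)/10 = 0.0941.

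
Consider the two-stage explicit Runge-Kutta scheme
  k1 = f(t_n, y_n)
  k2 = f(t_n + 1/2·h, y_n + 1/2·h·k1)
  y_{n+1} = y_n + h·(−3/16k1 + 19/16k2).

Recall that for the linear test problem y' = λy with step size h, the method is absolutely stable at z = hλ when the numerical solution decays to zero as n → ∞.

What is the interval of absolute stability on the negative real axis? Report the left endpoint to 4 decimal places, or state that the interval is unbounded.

On y'=λy, z=hλ:
  k1=λy_n ⇒ h·k1=z·y_n;  k2=λ(1+1/2z)y_n ⇒ h·k2=z(1+1/2z)y_n
  y_{n+1}/y_n = 1 − 3/16z + 19/16z(1+1/2z) = 1 + z + 19/32z²
  Hence R(z) = 1 + z + 19/32z².

Boundary: |R(x)|=1, x<0.
x=-1.6: |R|=0.9200
R=1: x+19/32x²=0 ⇒ x=−32/19=-1.6842; min R=1−1/(4·19/32)=0.5789>−1
Confirm numerically:
  x=-1.302: |R|=0.70453 <1
  x=-1.050: |R|=0.60461 <1
  x=-0.842: |R|=0.57895 <1
  x=-0.771: |R|=0.58195 <1
  x=-2.101: |R|=1.51993 >1
  x=-1.841: |R|=1.17139 >1
Stable set (-1.6842, 0).

z∈(-1.6842,0).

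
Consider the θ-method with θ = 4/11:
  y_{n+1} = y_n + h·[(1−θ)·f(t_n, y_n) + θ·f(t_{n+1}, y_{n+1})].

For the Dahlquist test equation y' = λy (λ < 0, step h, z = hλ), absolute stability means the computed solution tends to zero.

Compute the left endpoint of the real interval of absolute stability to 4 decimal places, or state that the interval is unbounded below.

With y'=λy (z=hλ):
  y_{n+1} = y_n + z·[7/11·y_n + 4/11·y_{n+1}] ⇒ (1 − 4/11z)y_{n+1} = (1 + 7/11z)y_n
  Hence R(z) = (1 + 7/11z)/(1 − 4/11z).

Find x<0 with |R(x)|<1.
x=-0.92: |R|=0.3106
R=−1: 1+7/11x = −1+4/11x ⇒ -3/11x=2 ⇒ x=2/(-3/11)=-7.3333
Confirm numerically:
  x=-5.276: |R|=0.80775 <1
  x=-4.981: |R|=0.77180 <1
  x=-3.500: |R|=0.54000 <1
  x=-7.708: |R|=1.02687 >1
  x=-7.628: |R|=1.02130 >1
  x=-7.412: |R|=1.00581 >1
So |R|<1 on (-7.3333, 0).

left endpoint -7.3333.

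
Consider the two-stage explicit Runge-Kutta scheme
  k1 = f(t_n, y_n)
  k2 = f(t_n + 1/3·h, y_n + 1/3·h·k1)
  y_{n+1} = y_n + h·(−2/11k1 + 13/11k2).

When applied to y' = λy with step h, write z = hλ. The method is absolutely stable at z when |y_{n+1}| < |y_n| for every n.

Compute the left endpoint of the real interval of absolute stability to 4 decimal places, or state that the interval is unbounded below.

left endpoint -2.5385.

Set f=λy, z=hλ:
  k1=λy_n ⇒ h·k1=z·y_n;  k2=λ(1+1/3z)y_n ⇒ h·k2=z(1+1/3z)y_n
  y_{n+1}/y_n = 1 − 2/11z + 13/11z(1+1/3z) = 1 + z + 13/33z²
  so R(z) = 1 + z + 13/33z².

Need |R(x)|<1, x<0.
x=-0.33: |R|=0.7129
R=1: x+13/33x²=0 ⇒ x=−33/13=-2.5385; min R=1−1/(4·13/33)=0.3654>−1
Confirm numerically:
  x=-2.206: |R|=0.71108 <1
  x=-1.248: |R|=0.36556 <1
  x=-1.097: |R|=0.37707 <1
  x=-3.102: |R|=1.68864 >1
  x=-3.050: |R|=1.61462 >1
Interval (-2.5385, 0).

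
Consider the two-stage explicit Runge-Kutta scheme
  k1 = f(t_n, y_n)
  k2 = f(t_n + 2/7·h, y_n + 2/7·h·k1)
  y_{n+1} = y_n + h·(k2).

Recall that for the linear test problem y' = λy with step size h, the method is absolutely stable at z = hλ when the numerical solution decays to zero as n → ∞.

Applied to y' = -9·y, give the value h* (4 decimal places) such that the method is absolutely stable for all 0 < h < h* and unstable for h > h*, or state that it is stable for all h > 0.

With y'=λy (z=hλ):
  k1=λy_n ⇒ h·k1=z·y_n;  k2=λ(1+2/7z)y_n ⇒ h·k2=z(1+2/7z)y_n
  y_{n+1}/y_n = 1 + z(1+2/7z) = 1 + z + 2/7z²
  Hence R(z) = 1 + z + 2/7z².

Need |R(x)|<1, x<0.
x=-1.62: |R|=0.1298
R=1: x+2/7x²=0 ⇒ x=−7/2=-3.5000; min R=1−1/(4·2/7)=0.1250>−1
Confirm numerically:
  x=-3.353: |R|=0.85917 <1
  x=-3.014: |R|=0.58148 <1
  x=-1.583: |R|=0.13297 <1
  x=-3.791: |R|=1.31519 >1
  x=-3.745: |R|=1.26215 >1
  x=-3.562: |R|=1.06310 >1
So |R|<1 on (-3.5000, 0).

(-3.5000,0); λ=-9 ⇒ h* = (7/2)/9 = 0.3889.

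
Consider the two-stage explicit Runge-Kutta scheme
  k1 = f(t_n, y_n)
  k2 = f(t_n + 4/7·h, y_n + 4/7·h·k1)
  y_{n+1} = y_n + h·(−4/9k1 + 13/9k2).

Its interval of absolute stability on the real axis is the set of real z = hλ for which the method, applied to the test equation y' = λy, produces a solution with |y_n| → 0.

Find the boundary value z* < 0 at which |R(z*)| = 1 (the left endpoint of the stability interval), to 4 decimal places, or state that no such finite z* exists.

left endpoint -1.2115.

With y'=λy (z=hλ):
  k1=λy_n ⇒ h·k1=z·y_n;  k2=λ(1+4/7z)y_n ⇒ h·k2=z(1+4/7z)y_n
  y_{n+1}/y_n = 1 − 4/9z + 13/9z(1+4/7z) = 1 + z + 52/63z²
  R(z) = 1 + z + 52/63z².

Find x<0 with |R(x)|<1.
x=-1.18: |R|=0.9693
R=1: x+52/63x²=0 ⇒ x=−63/52=-1.2115; min R=1−1/(4·52/63)=0.6971>−1
Confirm numerically:
  x=-1.168: |R|=0.95803 <1
  x=-0.753: |R|=0.71501 <1
  x=-0.744: |R|=0.71289 <1
  x=-0.488: |R|=0.70856 <1
  x=-1.376: |R|=1.18679 >1
  x=-1.357: |R|=1.16293 >1
  x=-1.275: |R|=1.06679 >1
Interval (-1.2115, 0).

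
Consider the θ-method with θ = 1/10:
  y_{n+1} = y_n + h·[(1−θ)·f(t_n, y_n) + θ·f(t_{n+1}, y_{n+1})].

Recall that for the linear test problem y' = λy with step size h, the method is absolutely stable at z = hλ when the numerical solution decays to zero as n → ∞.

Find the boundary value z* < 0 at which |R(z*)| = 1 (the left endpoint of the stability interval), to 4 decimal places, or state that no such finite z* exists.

left endpoint -2.5000.

Set f=λy, z=hλ:
  y_{n+1} = y_n + z·[9/10·y_n + 1/10·y_{n+1}] ⇒ (1 − 1/10z)y_{n+1} = (1 + 9/10z)y_n
  R(z) = (1 + 9/10z)/(1 − 1/10z).

Boundary: |R(x)|=1, x<0.
x=-1.65: |R|=0.4163
R=−1: 1+9/10x = −1+1/10x ⇒ -4/5x=2 ⇒ x=2/(-4/5)=-2.5000
Confirm numerically:
  x=-2.144: |R|=0.76548 <1
  x=-1.437: |R|=0.25645 <1
  x=-1.258: |R|=0.11743 <1
  x=-1.080: |R|=0.02527 <1
  x=-3.048: |R|=1.33599 >1
  x=-2.938: |R|=1.27083 >1
  x=-2.682: |R|=1.11481 >1
Stable set (-2.5000, 0).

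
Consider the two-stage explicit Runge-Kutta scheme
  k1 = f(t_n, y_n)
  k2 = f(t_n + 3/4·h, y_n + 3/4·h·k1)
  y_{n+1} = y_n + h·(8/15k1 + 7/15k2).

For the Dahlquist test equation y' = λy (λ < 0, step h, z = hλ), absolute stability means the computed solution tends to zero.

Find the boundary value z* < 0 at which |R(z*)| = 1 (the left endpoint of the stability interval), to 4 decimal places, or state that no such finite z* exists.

left endpoint -2.8571.

Set f=λy, z=hλ:
  k1=λy_n ⇒ h·k1=z·y_n;  k2=λ(1+3/4z)y_n ⇒ h·k2=z(1+3/4z)y_n
  y_{n+1}/y_n = 1 + 8/15z + 7/15z(1+3/4z) = 1 + z + 7/20z²
  R(z) = 1 + z + 7/20z².

Need |R(x)|<1, x<0.
x=-0.47: |R|=0.6073
R=1: x+7/20x²=0 ⇒ x=−20/7=-2.8571; min R=1−1/(4·7/20)=0.2857>−1
Confirm numerically:
  x=-2.255: |R|=0.52476 <1
  x=-2.226: |R|=0.50828 <1
  x=-1.547: |R|=0.29062 <1
  x=-3.277: |R|=1.48156 >1
  x=-3.188: |R|=1.36917 >1
Interval (-2.8571, 0).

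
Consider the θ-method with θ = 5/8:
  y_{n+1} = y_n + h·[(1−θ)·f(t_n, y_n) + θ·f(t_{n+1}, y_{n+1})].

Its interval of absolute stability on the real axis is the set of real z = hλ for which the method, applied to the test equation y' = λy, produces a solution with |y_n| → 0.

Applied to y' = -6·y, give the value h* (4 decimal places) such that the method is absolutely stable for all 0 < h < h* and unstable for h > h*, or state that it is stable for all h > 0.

Test eqn y'=λy, z=hλ:
  y_{n+1} = y_n + z·[3/8·y_n + 5/8·y_{n+1}] ⇒ (1 − 5/8z)y_{n+1} = (1 + 3/8z)y_n
  Hence R(z) = (1 + 3/8z)/(1 − 5/8z).

Solve |R(x)|<1 on ℝ⁻.
x=-1.73: |R|=0.1688
x=-2: |R|=0.1111
x=-10: |R|=0.3793
x=-100: |R|=0.5748
θ=5/8≥1/2 ⇒ |1+3/8x|<|1−5/8x| ∀x<0 ⇒ unbounded interval.

unbounded; (−∞, 0). Any h>0 works for λ=-6.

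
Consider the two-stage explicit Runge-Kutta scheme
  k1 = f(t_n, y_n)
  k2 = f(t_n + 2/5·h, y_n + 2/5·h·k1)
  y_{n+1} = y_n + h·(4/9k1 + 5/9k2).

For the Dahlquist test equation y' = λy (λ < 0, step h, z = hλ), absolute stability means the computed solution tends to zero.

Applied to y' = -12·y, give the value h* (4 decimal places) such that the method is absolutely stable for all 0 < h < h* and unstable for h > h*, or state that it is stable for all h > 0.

Set f=λy, z=hλ:
  k1=λy_n ⇒ h·k1=z·y_n;  k2=λ(1+2/5z)y_n ⇒ h·k2=z(1+2/5z)y_n
  y_{n+1}/y_n = 1 + 4/9z + 5/9z(1+2/5z) = 1 + z + 2/9z²
  R(z) = 1 + z + 2/9z².

Boundary: |R(x)|=1, x<0.
x=-1.14: |R|=0.1488
R=1: x+2/9x²=0 ⇒ x=−9/2=-4.5000; min R=1−1/(4·2/9)=-0.1250>−1
Confirm numerically:
  x=-4.414: |R|=0.91564 <1
  x=-2.178: |R|=0.12385 <1
  x=-2.049: |R|=0.11602 <1
  x=-4.926: |R|=1.46633 >1
  x=-4.782: |R|=1.29967 >1
  x=-4.651: |R|=1.15607 >1
So |R|<1 on (-4.5000, 0).

(-4.5000,0); λ=-12 ⇒ h* = (9/2)/12 = 0.3750.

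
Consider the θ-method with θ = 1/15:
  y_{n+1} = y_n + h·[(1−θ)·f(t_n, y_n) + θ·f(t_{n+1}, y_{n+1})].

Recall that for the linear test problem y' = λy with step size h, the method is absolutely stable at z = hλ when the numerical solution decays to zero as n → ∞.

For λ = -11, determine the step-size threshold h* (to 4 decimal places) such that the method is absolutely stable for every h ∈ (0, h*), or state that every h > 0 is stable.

(-2.3077,0); λ=-11 ⇒ h* = (30/13)/11 = 0.2098.

With y'=λy (z=hλ):
  y_{n+1} = y_n + z·[14/15·y_n + 1/15·y_{n+1}] ⇒ (1 − 1/15z)y_{n+1} = (1 + 14/15z)y_n
  ⇒ R(z) = (1 + 14/15z)/(1 − 1/15z).

Solve |R(x)|<1 on ℝ⁻.
x=-1.25: |R|=0.1538
R=−1: 1+14/15x = −1+1/15x ⇒ -13/15x=2 ⇒ x=2/(-13/15)=-2.3077
Confirm numerically:
  x=-1.972: |R|=0.74287 <1
  x=-1.474: |R|=0.34211 <1
  x=-1.420: |R|=0.29720 <1
  x=-2.798: |R|=1.35813 >1
  x=-2.371: |R|=1.04738 >1
Stable set (-2.3077, 0).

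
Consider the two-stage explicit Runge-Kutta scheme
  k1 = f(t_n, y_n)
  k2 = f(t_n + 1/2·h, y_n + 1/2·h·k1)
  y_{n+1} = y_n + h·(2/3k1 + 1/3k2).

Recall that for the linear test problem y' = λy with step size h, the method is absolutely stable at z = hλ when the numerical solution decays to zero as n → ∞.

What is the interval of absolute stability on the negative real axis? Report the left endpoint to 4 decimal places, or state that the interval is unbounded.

With y'=λy (z=hλ):
  k1=λy_n ⇒ h·k1=z·y_n;  k2=λ(1+1/2z)y_n ⇒ h·k2=z(1+1/2z)y_n
  y_{n+1}/y_n = 1 + 2/3z + 1/3z(1+1/2z) = 1 + z + 1/6z²
  ⇒ R(z) = 1 + z + 1/6z².

Find x<0 with |R(x)|<1.
x=-1.03: |R|=0.1468
R=1: x+1/6x²=0 ⇒ x=−6=-6.0000; min R=1−1/(4·1/6)=-0.5000>−1
Confirm numerically:
  x=-5.973: |R|=0.97312 <1
  x=-4.390: |R|=0.17798 <1
  x=-3.071: |R|=0.49916 <1
  x=-6.089: |R|=1.09032 >1
  x=-6.058: |R|=1.05856 >1
So |R|<1 on (-6.0000, 0).

z∈(-6.0000,0).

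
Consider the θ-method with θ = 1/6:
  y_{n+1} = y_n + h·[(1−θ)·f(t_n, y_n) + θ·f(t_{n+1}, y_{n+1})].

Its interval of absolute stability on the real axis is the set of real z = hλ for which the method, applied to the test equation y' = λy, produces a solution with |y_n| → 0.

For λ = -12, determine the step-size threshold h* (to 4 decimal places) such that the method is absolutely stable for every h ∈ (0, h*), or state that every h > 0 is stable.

With y'=λy (z=hλ):
  y_{n+1} = y_n + z·[5/6·y_n + 1/6·y_{n+1}] ⇒ (1 − 1/6z)y_{n+1} = (1 + 5/6z)y_n
  R(z) = (1 + 5/6z)/(1 − 1/6z).

Boundary: |R(x)|=1, x<0.
x=-0.37: |R|=0.6515
R=−1: 1+5/6x = −1+1/6x ⇒ -2/3x=2 ⇒ x=2/(-2/3)=-3.0000
Confirm numerically:
  x=-2.482: |R|=0.75572 <1
  x=-1.720: |R|=0.33679 <1
  x=-1.543: |R|=0.22736 <1
  x=-1.359: |R|=0.10803 <1
  x=-3.558: |R|=1.23352 >1
  x=-3.526: |R|=1.22087 >1
  x=-3.130: |R|=1.05696 >1
Stable set (-3.0000, 0).

(-3.0000,0); λ=-12 ⇒ h* = (3)/12 = 0.2500.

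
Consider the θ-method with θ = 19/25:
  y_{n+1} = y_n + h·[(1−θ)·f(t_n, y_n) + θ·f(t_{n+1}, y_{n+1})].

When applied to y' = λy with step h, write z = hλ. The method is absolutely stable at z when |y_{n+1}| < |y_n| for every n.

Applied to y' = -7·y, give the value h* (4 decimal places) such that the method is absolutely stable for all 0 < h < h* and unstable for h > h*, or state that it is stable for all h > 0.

Set f=λy, z=hλ:
  y_{n+1} = y_n + z·[6/25·y_n + 19/25·y_{n+1}] ⇒ (1 − 19/25z)y_{n+1} = (1 + 6/25z)y_n
  R(z) = (1 + 6/25z)/(1 − 19/25z).

Need |R(x)|<1, x<0.
x=-1.36: |R|=0.3312
x=-2: |R|=0.2063
x=-10: |R|=0.1628
x=-100: |R|=0.2987
θ=19/25≥1/2 ⇒ |1+6/25x|<|1−19/25x| ∀x<0 ⇒ unbounded interval.

interval (−∞, 0). Any h>0 works for λ=-7.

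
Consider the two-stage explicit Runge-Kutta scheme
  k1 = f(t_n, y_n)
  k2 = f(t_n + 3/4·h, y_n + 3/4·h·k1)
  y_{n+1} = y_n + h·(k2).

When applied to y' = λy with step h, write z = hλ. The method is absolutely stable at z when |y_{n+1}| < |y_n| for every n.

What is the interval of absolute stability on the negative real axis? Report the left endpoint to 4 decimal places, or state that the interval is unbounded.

z∈(-1.3333,0).

With y'=λy (z=hλ):
  k1=λy_n ⇒ h·k1=z·y_n;  k2=λ(1+3/4z)y_n ⇒ h·k2=z(1+3/4z)y_n
  y_{n+1}/y_n = 1 + z(1+3/4z) = 1 + z + 3/4z²
  so R(z) = 1 + z + 3/4z².

Find x<0 with |R(x)|<1.
x=-1.12: |R|=0.8208
R=1: x+3/4x²=0 ⇒ x=−4/3=-1.3333; min R=1−1/(4·3/4)=0.6667>−1
Confirm numerically:
  x=-1.244: |R|=0.91665 <1
  x=-1.222: |R|=0.89796 <1
  x=-1.109: |R|=0.81341 <1
  x=-1.731: |R|=1.51627 >1
  x=-1.656: |R|=1.40075 >1
  x=-1.491: |R|=1.17631 >1
So |R|<1 on (-1.3333, 0).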